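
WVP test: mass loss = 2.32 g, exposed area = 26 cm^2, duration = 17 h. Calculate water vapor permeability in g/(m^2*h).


WVP = mass_loss / (area x time) x 10000
WVP = 2.32 / (26 x 17) x 10000
WVP = 2.32 / 442 x 10000 = 52.49 g/(m^2*h)


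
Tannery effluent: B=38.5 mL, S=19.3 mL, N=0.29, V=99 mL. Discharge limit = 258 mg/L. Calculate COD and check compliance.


COD = 449.9 mg/L
Compliant: No


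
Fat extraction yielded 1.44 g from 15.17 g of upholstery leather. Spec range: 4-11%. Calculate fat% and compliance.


Fat% = 1.44 / 15.17 x 100 = 9.5%
Spec range: 4-11%
Compliant: Yes


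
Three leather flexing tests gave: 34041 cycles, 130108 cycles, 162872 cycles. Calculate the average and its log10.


Average = 109007 cycles
log10 = 5.04


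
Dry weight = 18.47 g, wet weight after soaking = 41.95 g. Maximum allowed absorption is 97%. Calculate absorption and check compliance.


WA = (41.95 - 18.47) / 18.47 x 100 = 127.1%
Maximum allowed: 97%
Compliant: No


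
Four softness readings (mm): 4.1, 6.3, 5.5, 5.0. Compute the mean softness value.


5.23 mm

Sum = 4.1 + 6.3 + 5.5 + 5.0
Mean = 20.9 / 4 = 5.23 mm


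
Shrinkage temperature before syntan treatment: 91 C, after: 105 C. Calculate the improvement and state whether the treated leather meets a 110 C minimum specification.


Improvement = 105 - 91 = 14 C
Spec check: 105 C >= 110 C? No


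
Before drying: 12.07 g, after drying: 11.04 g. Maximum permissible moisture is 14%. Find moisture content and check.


Moisture content = 8.5%
Acceptable: Yes


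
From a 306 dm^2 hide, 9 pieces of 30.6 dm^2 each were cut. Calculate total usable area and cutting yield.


Usable area = 275.4 dm^2
Yield = 90.0%

Total usable = 9 x 30.6 = 275.4 dm^2
Yield = 275.4 / 306 x 100 = 90.0%


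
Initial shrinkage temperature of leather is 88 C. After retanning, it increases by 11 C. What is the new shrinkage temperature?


99 C

New Ts = 88 + 11 = 99 C


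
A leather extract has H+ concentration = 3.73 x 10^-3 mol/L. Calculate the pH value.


pH = -log10[H+]
pH = -log10(3.73 x 10^-3) = 2.43


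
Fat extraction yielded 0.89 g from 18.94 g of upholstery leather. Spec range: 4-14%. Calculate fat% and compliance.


Fat content = 4.7%
Compliant: Yes


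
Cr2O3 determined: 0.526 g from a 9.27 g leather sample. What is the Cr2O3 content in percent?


Cr2O3% = 0.526 / 9.27 x 100
Cr2O3% = 5.67%


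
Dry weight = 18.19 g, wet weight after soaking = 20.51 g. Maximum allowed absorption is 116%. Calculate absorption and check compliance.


Absorption = 12.8%
Compliant: Yes

WA = (20.51 - 18.19) / 18.19 x 100 = 12.8%
Maximum allowed: 116%
Compliant: Yes


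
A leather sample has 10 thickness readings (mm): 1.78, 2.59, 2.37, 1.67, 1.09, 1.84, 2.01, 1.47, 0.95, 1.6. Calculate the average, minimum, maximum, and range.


Sum = 17.37
Average = 17.37 / 10 = 1.74 mm
Minimum = 0.95 mm
Maximum = 2.59 mm
Range = 2.59 - 0.95 = 1.64 mm


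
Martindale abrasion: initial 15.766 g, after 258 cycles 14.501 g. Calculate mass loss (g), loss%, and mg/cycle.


Mass loss = 1.265 g
Loss = 8.02%
Rate = 4.903 mg/cycle


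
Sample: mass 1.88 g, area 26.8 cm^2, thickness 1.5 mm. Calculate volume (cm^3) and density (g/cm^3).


Volume = 4.020 cm^3
Density = 0.468 g/cm^3

Thickness in cm = 1.5 / 10 = 0.15 cm
Volume = 26.8 x 0.15 = 4.020 cm^3
Density = 1.88 / 4.020 = 0.468 g/cm^3


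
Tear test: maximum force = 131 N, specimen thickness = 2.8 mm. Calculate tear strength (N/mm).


Tear strength = force / thickness
Tear = 131 / 2.8 = 46.8 N/mm


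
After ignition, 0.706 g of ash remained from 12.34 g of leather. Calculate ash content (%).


5.72%

Ash% = 0.706 / 12.34 x 100
Ash% = 5.72%


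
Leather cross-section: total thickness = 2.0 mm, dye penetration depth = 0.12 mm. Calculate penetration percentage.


6.0%

Penetration% = 0.12 / 2.0 x 100
Penetration = 6.0%


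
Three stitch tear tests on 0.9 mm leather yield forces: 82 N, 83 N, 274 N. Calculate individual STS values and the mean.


STS1 = 91.1 N/mm
STS2 = 92.2 N/mm
STS3 = 304.4 N/mm
Mean = 162.6 N/mm


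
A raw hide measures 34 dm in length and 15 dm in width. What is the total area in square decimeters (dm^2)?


Area = length x width
Area = 34 x 15 = 510 dm^2


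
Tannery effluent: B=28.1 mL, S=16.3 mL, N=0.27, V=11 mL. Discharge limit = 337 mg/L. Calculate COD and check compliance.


COD = (28.1 - 16.3) x 0.27 x 8000 / 11 = 2317.1 mg/L
Limit: 337 mg/L
Compliant: No


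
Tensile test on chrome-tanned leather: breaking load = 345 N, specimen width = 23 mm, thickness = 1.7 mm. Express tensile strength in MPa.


Cross-section = 23 x 1.7 = 39.1 mm^2
TS = 345 / 39.1 = 8.82 MPa
(1 N/mm^2 = 1 MPa)


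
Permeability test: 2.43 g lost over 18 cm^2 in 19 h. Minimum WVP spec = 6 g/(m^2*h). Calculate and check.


WVP = 2.43 / (18 x 19) x 10000 = 71.05 g/(m^2*h)
Minimum: 6 g/(m^2*h)
Meets spec: Yes


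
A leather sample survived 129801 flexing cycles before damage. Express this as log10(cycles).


5.11

log10(129801) = 5.11


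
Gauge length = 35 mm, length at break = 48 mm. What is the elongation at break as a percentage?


37.1%


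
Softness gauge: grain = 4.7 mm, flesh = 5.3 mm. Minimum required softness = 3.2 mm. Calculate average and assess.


Average = (4.7 + 5.3) / 2 = 5.00 mm
Minimum = 3.2 mm
Meets requirement: Yes


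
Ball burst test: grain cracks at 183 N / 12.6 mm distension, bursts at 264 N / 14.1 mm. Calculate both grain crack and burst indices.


Crack index = 183 / 12.6 = 14.5 N/mm
Burst index = 264 / 14.1 = 18.7 N/mm


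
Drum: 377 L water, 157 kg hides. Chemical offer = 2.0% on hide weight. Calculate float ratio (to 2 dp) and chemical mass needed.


Float ratio = 2.40
Chemical needed = 3.14 kg

Float ratio = 377 / 157 = 2.40
Chemical = 157 x 2.0 / 100 = 3.14 kg


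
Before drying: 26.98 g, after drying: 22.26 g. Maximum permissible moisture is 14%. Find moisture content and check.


Moisture content = 17.5%
Acceptable: No

MC = (26.98 - 22.26) / 26.98 x 100 = 17.5%
Maximum: 14%
Acceptable: No


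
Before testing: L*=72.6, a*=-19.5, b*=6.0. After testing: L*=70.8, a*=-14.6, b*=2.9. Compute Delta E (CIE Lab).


Delta E = 6.07


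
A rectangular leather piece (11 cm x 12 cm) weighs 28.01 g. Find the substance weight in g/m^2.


Area = 11 x 12 = 132 cm^2
SW = 28.01 / 132 x 10000 = 2122.0 g/m^2


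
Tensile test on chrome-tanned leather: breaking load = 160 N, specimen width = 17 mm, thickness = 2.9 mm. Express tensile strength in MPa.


Cross-section = 17 x 2.9 = 49.3 mm^2
TS = 160 / 49.3 = 3.25 MPa
(1 N/mm^2 = 1 MPa)


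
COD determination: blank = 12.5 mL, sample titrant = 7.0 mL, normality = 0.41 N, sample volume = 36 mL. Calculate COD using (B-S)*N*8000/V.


COD = (12.5 - 7.0) x 0.41 x 8000 / 36
COD = 5.5 x 0.41 x 8000 / 36
COD = 501.1 mg/L


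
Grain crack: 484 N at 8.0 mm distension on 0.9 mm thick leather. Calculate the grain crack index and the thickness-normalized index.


Crack index = 484 / 8.0 = 60.5 N/mm
Normalized = 60.5 / 0.9 = 67.2 N/mm per mm


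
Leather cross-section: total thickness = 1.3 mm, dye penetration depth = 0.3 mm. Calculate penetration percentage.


Penetration% = 0.3 / 1.3 x 100
Penetration = 23.1%


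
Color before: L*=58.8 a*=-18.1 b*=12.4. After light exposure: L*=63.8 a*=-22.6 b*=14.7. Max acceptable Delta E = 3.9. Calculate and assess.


Delta E = 7.11
Passes: No


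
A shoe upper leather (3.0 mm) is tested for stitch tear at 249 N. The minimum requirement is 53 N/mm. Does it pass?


STS = 83.0 N/mm
Passes: Yes


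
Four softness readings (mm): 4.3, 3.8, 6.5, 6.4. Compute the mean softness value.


Sum = 4.3 + 3.8 + 6.5 + 6.4
Mean = 21.0 / 4 = 5.25 mm


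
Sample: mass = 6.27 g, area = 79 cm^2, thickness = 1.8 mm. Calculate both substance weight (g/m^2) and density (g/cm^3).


SW = 6.27 / 79 x 10000 = 793.7 g/m^2
Volume = 79 x 1.8 / 10 = 14.22 cm^3
Density = 6.27 / 14.22 = 0.441 g/cm^3


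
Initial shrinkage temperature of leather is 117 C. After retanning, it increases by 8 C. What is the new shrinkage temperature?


New Ts = 117 + 8 = 125 C


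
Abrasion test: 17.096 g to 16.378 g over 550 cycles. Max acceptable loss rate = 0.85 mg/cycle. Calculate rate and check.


Rate = 1.305 mg/cycle
Passes: No


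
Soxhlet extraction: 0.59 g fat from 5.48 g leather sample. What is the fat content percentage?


10.8%

Fat content = 0.59 / 5.48 x 100
Fat = 10.8%


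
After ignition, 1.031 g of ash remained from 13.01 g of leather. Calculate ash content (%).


Ash% = 1.031 / 13.01 x 100
Ash% = 7.92%


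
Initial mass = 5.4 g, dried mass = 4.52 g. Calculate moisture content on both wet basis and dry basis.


Moisture lost = 5.4 - 4.52 = 0.88 g
Wet basis MC = 0.88 / 5.4 x 100 = 16.3%
Dry basis MC = 0.88 / 4.52 x 100 = 19.5%


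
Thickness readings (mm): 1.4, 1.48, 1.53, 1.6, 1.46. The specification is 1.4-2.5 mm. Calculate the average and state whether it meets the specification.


Average = 1.49 mm
Within specification: Yes


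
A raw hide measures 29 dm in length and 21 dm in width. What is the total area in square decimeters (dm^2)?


609 dm^2

Area = length x width
Area = 29 x 21 = 609 dm^2


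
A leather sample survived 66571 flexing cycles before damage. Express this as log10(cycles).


log10(66571) = 4.82


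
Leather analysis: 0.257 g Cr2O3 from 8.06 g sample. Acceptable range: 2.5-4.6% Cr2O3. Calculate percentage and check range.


Cr2O3 = 3.19%
Within range: Yes


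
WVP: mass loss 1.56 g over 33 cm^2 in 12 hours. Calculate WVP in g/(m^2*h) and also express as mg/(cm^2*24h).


WVP = 39.39 g/(m^2*h)
Daily rate = 94.55 mg/(cm^2*24h)

WVP = 1.56 / (33 x 12) x 10000 = 39.39 g/(m^2*h)
Mass loss in mg = 1.56 x 1000 = 1560 mg
Per cm^2 per 24h in mg: 1560 x 24 / (33 x 12) = 37440 / 396 = 94.55 mg/(cm^2*24h)


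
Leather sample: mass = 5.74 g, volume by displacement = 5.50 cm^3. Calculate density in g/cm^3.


Density = mass / volume
Density = 5.74 / 5.50 = 1.044 g/cm^3


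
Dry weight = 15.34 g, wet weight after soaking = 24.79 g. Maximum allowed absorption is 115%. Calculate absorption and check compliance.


WA = (24.79 - 15.34) / 15.34 x 100 = 61.6%
Maximum allowed: 115%
Compliant: Yes


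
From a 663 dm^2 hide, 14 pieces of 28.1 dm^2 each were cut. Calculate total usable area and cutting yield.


Total usable = 14 x 28.1 = 393.4 dm^2
Yield = 393.4 / 663 x 100 = 59.3%


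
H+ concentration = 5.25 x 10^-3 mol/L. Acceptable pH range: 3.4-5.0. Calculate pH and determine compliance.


pH = -log10(5.25 x 10^-3) = 2.28
Range: 3.4 to 5.0
Compliant: No


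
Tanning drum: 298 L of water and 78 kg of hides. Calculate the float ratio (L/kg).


3.8


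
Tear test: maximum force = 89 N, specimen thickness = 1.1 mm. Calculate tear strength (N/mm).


Tear strength = force / thickness
Tear = 89 / 1.1 = 80.9 N/mm


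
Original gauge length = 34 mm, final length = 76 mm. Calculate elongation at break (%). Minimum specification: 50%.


Extension = 76 - 34 = 42 mm
Elongation = 42 / 34 x 100 = 123.5%
Minimum required: 50%
Meets specification: Yes


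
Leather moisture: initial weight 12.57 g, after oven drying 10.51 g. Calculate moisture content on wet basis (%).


16.4%

Moisture = 12.57 - 10.51 = 2.06 g
MC = 2.06 / 12.57 x 100 = 16.4%


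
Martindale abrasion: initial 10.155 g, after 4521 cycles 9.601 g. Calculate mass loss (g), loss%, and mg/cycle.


Mass loss = 0.554 g
Loss = 5.46%
Rate = 0.123 mg/cycle

Loss = 10.155 - 9.601 = 0.554 g
Loss% = 0.554 / 10.155 x 100 = 5.46%
Rate = 0.554 / 4521 x 1000 = 0.123 mg/cycle


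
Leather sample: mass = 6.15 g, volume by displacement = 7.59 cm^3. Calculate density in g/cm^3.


Density = mass / volume
Density = 6.15 / 7.59 = 0.810 g/cm^3


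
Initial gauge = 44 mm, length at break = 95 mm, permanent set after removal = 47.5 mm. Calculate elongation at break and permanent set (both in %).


Elongation at break = (95 - 44) / 44 x 100 = 115.9%
Permanent set = (47.5 - 44) / 44 x 100 = 8.0%


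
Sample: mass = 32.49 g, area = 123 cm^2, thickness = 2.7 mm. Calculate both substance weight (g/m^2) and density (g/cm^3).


Substance weight = 2641.5 g/m^2
Density = 0.978 g/cm^3

SW = 32.49 / 123 x 10000 = 2641.5 g/m^2
Volume = 123 x 2.7 / 10 = 33.21 cm^3
Density = 32.49 / 33.21 = 0.978 g/cm^3


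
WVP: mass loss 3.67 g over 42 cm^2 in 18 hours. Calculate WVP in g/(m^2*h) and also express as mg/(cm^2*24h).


WVP = 48.54 g/(m^2*h)
Daily rate = 116.51 mg/(cm^2*24h)


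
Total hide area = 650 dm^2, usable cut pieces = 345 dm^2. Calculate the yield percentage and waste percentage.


Yield = 53.1%
Waste = 46.9%


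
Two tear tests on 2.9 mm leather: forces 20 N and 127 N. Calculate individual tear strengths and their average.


Tear 1 = 20 / 2.9 = 6.9 N/mm
Tear 2 = 127 / 2.9 = 43.8 N/mm
Average = (6.9 + 43.8) / 2 = 25.4 N/mm


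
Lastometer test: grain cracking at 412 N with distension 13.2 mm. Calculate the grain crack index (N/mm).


31.2 N/mm


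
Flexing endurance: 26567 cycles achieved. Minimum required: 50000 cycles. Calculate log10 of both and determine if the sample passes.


log10(26567) = 4.42
log10(50000) = 4.70
Passes: No


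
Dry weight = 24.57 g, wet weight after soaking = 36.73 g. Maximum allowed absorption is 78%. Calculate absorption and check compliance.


WA = (36.73 - 24.57) / 24.57 x 100 = 49.5%
Maximum allowed: 78%
Compliant: Yes


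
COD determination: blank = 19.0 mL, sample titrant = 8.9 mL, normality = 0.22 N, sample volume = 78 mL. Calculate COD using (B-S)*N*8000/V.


227.9 mg/L

COD = (19.0 - 8.9) x 0.22 x 8000 / 78
COD = 10.1 x 0.22 x 8000 / 78
COD = 227.9 mg/L


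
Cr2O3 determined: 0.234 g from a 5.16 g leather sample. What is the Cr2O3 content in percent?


4.53%


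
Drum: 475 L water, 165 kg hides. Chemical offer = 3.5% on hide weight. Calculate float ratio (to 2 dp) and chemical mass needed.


Float ratio = 2.88
Chemical needed = 5.775 kg

Float ratio = 475 / 165 = 2.88
Chemical = 165 x 3.5 / 100 = 5.775 kg


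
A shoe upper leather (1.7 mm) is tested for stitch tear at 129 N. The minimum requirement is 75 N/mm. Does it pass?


STS = 129 / 1.7 = 75.9 N/mm
Minimum required: 75 N/mm
Passes: Yes


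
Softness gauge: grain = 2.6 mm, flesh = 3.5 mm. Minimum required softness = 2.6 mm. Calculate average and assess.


Average = (2.6 + 3.5) / 2 = 3.05 mm
Minimum = 2.6 mm
Meets requirement: Yes


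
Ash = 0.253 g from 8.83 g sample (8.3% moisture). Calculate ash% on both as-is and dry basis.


As-is ash% = 0.253 / 8.83 x 100 = 2.87%
Dry mass = 8.83 x (100 - 8.3) / 100 = 8.09711 g
Dry-basis ash% = 0.253 / 8.09711 x 100 = 3.12%


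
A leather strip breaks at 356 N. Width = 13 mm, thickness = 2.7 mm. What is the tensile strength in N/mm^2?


10.14 N/mm^2


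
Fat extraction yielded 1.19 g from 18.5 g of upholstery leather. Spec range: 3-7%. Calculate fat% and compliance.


Fat content = 6.4%
Compliant: Yes

Fat% = 1.19 / 18.5 x 100 = 6.4%
Spec range: 3-7%
Compliant: Yes


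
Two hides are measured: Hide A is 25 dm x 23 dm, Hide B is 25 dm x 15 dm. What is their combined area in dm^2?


950 dm^2

Hide A area = 25 x 23 = 575 dm^2
Hide B area = 25 x 15 = 375 dm^2
Total = 575 + 375 = 950 dm^2


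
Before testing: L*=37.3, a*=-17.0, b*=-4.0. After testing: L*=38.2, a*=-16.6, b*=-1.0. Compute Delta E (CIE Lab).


Delta E = 3.16


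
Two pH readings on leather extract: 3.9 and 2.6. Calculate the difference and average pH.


Difference = 1.3
Average pH = 3.25

Difference = |3.9 - 2.6| = 1.3
Average = (3.9 + 2.6) / 2 = 3.25


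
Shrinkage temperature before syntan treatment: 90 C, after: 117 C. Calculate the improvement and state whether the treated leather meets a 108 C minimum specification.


Improvement = 27 C
Meets 108 C spec: Yes

Improvement = 117 - 90 = 27 C
Spec check: 117 C >= 108 C? Yes


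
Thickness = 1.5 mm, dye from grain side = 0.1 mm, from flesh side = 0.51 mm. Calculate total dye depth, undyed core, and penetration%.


Total dyed = 0.1 + 0.51 = 0.61 mm
Undyed core = 1.5 - 0.61 = 0.89 mm
Penetration = 0.61 / 1.5 x 100 = 40.7%


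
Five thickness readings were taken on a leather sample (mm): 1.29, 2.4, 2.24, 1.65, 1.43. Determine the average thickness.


Sum = 1.29 + 2.4 + 2.24 + 1.65 + 1.43 = 9.01
Average = 9.01 / 5 = 1.80 mm


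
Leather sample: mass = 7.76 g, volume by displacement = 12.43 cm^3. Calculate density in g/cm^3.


0.624 g/cm^3

Density = mass / volume
Density = 7.76 / 12.43 = 0.624 g/cm^3


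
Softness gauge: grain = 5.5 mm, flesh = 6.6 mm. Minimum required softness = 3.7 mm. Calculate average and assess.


Average softness = 6.05 mm
Meets requirement: Yes

Average = (5.5 + 6.6) / 2 = 6.05 mm
Minimum = 3.7 mm
Meets requirement: Yes


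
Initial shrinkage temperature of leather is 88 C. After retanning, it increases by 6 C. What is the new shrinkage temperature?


94 C


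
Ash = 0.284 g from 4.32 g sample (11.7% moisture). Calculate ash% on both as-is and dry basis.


As-is ash = 6.57%
Dry-basis ash = 7.45%

As-is ash% = 0.284 / 4.32 x 100 = 6.57%
Dry mass = 4.32 x (100 - 11.7) / 100 = 3.81456 g
Dry-basis ash% = 0.284 / 3.81456 x 100 = 7.45%


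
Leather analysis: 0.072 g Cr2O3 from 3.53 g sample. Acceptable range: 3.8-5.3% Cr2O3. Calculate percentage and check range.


Cr2O3 = 2.04%
Within range: No

Cr2O3% = 0.072 / 3.53 x 100 = 2.04%
Acceptable range: 3.8 to 5.3%
Within range: No


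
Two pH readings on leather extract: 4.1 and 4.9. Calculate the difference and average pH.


Difference = 0.8
Average pH = 4.50

Difference = |4.1 - 4.9| = 0.8
Average = (4.1 + 4.9) / 2 = 4.50


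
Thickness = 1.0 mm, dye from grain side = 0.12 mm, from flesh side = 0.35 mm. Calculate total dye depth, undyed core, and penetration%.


Total dyed = 0.47 mm
Undyed core = 0.53 mm
Penetration = 47.0%

Total dyed = 0.12 + 0.35 = 0.47 mm
Undyed core = 1.0 - 0.47 = 0.53 mm
Penetration = 0.47 / 1.0 x 100 = 47.0%


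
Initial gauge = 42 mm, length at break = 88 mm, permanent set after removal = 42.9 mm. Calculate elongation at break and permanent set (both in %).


Elongation at break = 109.5%
Permanent set = 2.1%

Elongation at break = (88 - 42) / 42 x 100 = 109.5%
Permanent set = (42.9 - 42) / 42 x 100 = 2.1%


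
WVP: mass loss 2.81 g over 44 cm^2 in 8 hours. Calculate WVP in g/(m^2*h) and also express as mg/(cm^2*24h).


WVP = 2.81 / (44 x 8) x 10000 = 79.83 g/(m^2*h)
Mass loss in mg = 2.81 x 1000 = 2810 mg
Per cm^2 per 24h in mg: 2810 x 24 / (44 x 8) = 67440 / 352 = 191.59 mg/(cm^2*24h)


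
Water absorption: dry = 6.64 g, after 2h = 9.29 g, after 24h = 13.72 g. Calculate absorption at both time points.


WA (2h) = (9.29 - 6.64) / 6.64 x 100 = 39.9%
WA (24h) = (13.72 - 6.64) / 6.64 x 100 = 106.6%


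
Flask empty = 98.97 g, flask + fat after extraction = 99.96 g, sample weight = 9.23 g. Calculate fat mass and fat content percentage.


Fat mass = 0.99 g
Fat content = 10.7%

Fat mass = 99.96 - 98.97 = 0.99 g
Fat% = 0.99 / 9.23 x 100 = 10.7%


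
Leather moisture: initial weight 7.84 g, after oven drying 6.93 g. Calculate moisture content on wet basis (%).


Moisture = 7.84 - 6.93 = 0.91 g
MC = 0.91 / 7.84 x 100 = 11.6%


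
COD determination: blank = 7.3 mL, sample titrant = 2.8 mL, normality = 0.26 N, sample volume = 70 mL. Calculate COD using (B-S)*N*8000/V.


COD = (7.3 - 2.8) x 0.26 x 8000 / 70
COD = 4.5 x 0.26 x 8000 / 70
COD = 133.7 mg/L


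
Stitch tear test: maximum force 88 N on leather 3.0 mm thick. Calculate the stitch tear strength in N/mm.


29.3 N/mm


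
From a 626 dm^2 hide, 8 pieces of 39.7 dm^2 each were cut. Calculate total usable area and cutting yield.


Usable area = 317.6 dm^2
Yield = 50.7%


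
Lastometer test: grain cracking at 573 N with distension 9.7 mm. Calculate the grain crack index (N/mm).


59.1 N/mm


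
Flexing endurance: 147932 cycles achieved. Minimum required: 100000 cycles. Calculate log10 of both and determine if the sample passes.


log10(147932) = 5.17
log10(100000) = 5.00
Passes: Yes


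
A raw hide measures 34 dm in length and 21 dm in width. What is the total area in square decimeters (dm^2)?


714 dm^2

Area = length x width
Area = 34 x 21 = 714 dm^2


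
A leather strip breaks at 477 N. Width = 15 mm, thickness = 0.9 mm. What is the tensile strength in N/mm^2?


35.33 N/mm^2

Cross-sectional area = 15 x 0.9 = 13.5 mm^2
Tensile strength = 477 / 13.5 = 35.33 N/mm^2


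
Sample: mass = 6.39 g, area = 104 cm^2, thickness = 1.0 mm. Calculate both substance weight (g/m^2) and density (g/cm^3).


Substance weight = 614.4 g/m^2
Density = 0.614 g/cm^3

SW = 6.39 / 104 x 10000 = 614.4 g/m^2
Volume = 104 x 1.0 / 10 = 10.40 cm^3
Density = 6.39 / 10.40 = 0.614 g/cm^3


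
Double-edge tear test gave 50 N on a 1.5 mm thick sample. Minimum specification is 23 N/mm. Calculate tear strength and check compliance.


Tear strength = 50 / 1.5 = 33.3 N/mm
Required minimum = 23 N/mm
Compliant: Yes


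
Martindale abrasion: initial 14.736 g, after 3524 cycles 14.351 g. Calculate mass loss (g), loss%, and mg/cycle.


Mass loss = 0.385 g
Loss = 2.61%
Rate = 0.109 mg/cycle


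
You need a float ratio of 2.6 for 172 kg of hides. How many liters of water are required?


447.2 L

Water = hide weight x target ratio
Water = 172 x 2.6 = 447.2 L


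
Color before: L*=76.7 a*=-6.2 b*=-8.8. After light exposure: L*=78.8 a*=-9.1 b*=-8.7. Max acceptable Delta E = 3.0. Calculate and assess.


dL = 2.1, da = -2.9, db = 0.1
dE = sqrt((2.1)^2 + (-2.9)^2 + (0.1)^2) = 3.58
Max = 3.0
Passes: No


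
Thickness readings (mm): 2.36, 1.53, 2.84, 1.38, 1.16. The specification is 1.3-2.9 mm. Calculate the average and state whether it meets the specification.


Average = 1.85 mm
Within specification: Yes

Sum = 9.27
Average = 9.27 / 5 = 1.85 mm
Specification range: 1.3 to 2.9 mm
Within spec: Yes


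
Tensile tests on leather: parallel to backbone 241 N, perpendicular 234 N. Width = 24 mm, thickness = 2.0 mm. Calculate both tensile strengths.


Area = 24 x 2.0 = 48.0 mm^2
TS (parallel) = 241 / 48.0 = 5.02 N/mm^2
TS (perpendicular) = 234 / 48.0 = 4.88 N/mm^2


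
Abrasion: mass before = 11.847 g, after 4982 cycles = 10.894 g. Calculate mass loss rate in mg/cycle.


Mass loss = 11.847 - 10.894 = 0.953 g
Rate = 0.953 / 4982 x 1000 = 0.191 mg/cycle


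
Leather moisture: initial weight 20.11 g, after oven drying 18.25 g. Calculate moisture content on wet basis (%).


9.2%


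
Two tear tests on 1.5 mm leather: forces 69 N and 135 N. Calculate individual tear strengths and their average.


Tear 1 = 69 / 1.5 = 46.0 N/mm
Tear 2 = 135 / 1.5 = 90.0 N/mm
Average = (46.0 + 90.0) / 2 = 68.0 N/mm


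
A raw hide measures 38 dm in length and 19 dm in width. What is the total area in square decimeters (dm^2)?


722 dm^2

Area = length x width
Area = 38 x 19 = 722 dm^2


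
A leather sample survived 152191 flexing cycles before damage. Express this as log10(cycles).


log10(152191) = 5.18


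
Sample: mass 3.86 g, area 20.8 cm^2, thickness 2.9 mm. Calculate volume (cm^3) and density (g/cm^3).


Volume = 6.032 cm^3
Density = 0.640 g/cm^3

Thickness in cm = 2.9 / 10 = 0.29 cm
Volume = 20.8 x 0.29 = 6.032 cm^3
Density = 3.86 / 6.032 = 0.640 g/cm^3


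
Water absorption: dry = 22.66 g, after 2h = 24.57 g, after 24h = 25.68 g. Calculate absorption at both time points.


2h absorption = 8.4%
24h absorption = 13.3%

WA (2h) = (24.57 - 22.66) / 22.66 x 100 = 8.4%
WA (24h) = (25.68 - 22.66) / 22.66 x 100 = 13.3%


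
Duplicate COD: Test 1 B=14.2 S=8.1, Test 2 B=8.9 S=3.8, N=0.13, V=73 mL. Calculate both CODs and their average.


COD1 = 86.9 mg/L
COD2 = 72.7 mg/L
Average = 79.8 mg/L

COD1 = (14.2 - 8.1) x 0.13 x 8000 / 73 = 86.9 mg/L
COD2 = (8.9 - 3.8) x 0.13 x 8000 / 73 = 72.7 mg/L
Average = (86.9 + 72.7) / 2 = 79.8 mg/L


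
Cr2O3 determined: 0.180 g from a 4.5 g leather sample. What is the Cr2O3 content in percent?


Cr2O3% = 0.180 / 4.5 x 100
Cr2O3% = 4.00%


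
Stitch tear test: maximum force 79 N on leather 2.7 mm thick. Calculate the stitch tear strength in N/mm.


Stitch tear strength = force / thickness
STS = 79 / 2.7 = 29.3 N/mm


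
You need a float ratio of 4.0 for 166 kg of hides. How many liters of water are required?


664.0 L

Water = hide weight x target ratio
Water = 166 x 4.0 = 664.0 L


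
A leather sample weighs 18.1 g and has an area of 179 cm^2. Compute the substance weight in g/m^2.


1011.2 g/m^2

Substance weight = mass / area x 10000
SW = 18.1 / 179 x 10000
SW = 1011.2 g/m^2


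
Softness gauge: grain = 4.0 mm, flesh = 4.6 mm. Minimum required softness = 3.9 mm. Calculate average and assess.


Average = (4.0 + 4.6) / 2 = 4.30 mm
Minimum = 3.9 mm
Meets requirement: Yes


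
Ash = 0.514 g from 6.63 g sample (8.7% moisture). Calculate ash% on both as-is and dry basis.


As-is ash% = 0.514 / 6.63 x 100 = 7.75%
Dry mass = 6.63 x (100 - 8.7) / 100 = 6.05319 g
Dry-basis ash% = 0.514 / 6.05319 x 100 = 8.49%


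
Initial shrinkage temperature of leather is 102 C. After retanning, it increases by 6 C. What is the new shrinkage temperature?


108 C


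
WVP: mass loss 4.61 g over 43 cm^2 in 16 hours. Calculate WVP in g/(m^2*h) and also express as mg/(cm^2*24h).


WVP = 4.61 / (43 x 16) x 10000 = 67.01 g/(m^2*h)
Mass loss in mg = 4.61 x 1000 = 4610 mg
Per cm^2 per 24h in mg: 4610 x 24 / (43 x 16) = 110640 / 688 = 160.81 mg/(cm^2*24h)


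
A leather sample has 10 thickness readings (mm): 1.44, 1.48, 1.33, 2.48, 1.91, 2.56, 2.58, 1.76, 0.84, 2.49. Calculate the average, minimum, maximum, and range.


Average = 1.89 mm
Min = 0.84 mm
Max = 2.58 mm
Range = 1.74 mm


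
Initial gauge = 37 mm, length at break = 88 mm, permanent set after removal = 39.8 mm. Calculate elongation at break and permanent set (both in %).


Elongation at break = 137.8%
Permanent set = 7.6%

Elongation at break = (88 - 37) / 37 x 100 = 137.8%
Permanent set = (39.8 - 37) / 37 x 100 = 7.6%


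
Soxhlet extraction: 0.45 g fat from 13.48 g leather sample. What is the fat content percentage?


3.3%

Fat content = 0.45 / 13.48 x 100
Fat = 3.3%


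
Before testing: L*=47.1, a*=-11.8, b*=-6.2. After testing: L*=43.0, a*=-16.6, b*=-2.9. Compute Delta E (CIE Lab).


dL = 43.0 - 47.1 = -4.1
da = -16.6 - (-11.8) = -4.8
db = -2.9 - (-6.2) = 3.3
dE = sqrt((-4.1)^2 + (-4.8)^2 + (3.3)^2) = 7.12


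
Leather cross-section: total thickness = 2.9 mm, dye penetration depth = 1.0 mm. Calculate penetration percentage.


Penetration% = 1.0 / 2.9 x 100
Penetration = 34.5%


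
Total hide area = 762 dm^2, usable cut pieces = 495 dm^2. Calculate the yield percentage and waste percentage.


Yield = 65.0%
Waste = 35.0%


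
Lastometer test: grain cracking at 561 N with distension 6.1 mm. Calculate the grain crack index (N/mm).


92.0 N/mm

Grain crack index = force / distension
Index = 561 / 6.1 = 92.0 N/mm


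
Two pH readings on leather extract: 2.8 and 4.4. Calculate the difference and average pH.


Difference = 1.6
Average pH = 3.60

Difference = |2.8 - 4.4| = 1.6
Average = (2.8 + 4.4) / 2 = 3.60


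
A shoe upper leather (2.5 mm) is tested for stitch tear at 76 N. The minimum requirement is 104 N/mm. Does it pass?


STS = 30.4 N/mm
Passes: No

STS = 76 / 2.5 = 30.4 N/mm
Minimum required: 104 N/mm
Passes: No


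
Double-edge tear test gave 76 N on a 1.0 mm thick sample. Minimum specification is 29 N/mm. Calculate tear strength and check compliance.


Tear strength = 76 / 1.0 = 76.0 N/mm
Required minimum = 29 N/mm
Compliant: Yes


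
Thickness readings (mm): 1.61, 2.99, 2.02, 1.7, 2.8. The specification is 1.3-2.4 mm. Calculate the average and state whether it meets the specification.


Average = 2.22 mm
Within specification: Yes


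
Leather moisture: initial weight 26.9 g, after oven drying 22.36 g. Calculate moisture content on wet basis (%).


16.9%

Moisture = 26.9 - 22.36 = 4.54 g
MC = 4.54 / 26.9 x 100 = 16.9%


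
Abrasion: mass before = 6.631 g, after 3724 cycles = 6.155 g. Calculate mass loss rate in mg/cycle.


Mass loss = 6.631 - 6.155 = 0.476 g
Rate = 0.476 / 3724 x 1000 = 0.128 mg/cycle


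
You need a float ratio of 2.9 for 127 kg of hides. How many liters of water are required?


368.3 L


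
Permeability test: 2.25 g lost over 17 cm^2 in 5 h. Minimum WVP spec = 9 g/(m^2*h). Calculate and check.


WVP = 2.25 / (17 x 5) x 10000 = 264.71 g/(m^2*h)
Minimum: 9 g/(m^2*h)
Meets spec: Yes


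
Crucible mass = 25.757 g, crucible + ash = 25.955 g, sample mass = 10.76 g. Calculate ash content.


Ash mass = 0.198 g
Ash content = 1.84%

Ash mass = 25.955 - 25.757 = 0.198 g
Ash% = 0.198 / 10.76 x 100 = 1.84%


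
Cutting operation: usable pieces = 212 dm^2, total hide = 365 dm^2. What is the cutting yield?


Yield = usable / total x 100
Yield = 212 / 365 x 100 = 58.1%


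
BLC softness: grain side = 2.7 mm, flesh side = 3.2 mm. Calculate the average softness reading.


2.95 mm

Average = (2.7 + 3.2) / 2
Average = 2.95 mm


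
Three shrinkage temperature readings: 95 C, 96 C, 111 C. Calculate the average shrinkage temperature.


Average = (95 + 96 + 111) / 3
Average = 302 / 3 = 100.7 C


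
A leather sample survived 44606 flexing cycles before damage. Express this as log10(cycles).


log10(44606) = 4.65


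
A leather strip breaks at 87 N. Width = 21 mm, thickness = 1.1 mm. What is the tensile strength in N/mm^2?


Cross-sectional area = 21 x 1.1 = 23.1 mm^2
Tensile strength = 87 / 23.1 = 3.77 N/mm^2


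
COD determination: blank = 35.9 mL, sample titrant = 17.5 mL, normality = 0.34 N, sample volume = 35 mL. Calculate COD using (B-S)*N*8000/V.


COD = (35.9 - 17.5) x 0.34 x 8000 / 35
COD = 18.4 x 0.34 x 8000 / 35
COD = 1429.9 mg/L


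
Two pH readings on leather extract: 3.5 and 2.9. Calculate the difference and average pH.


Difference = |3.5 - 2.9| = 0.6
Average = (3.5 + 2.9) / 2 = 3.20


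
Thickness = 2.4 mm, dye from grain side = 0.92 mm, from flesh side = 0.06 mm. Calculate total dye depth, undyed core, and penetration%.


Total dyed = 0.92 + 0.06 = 0.98 mm
Undyed core = 2.4 - 0.98 = 1.42 mm
Penetration = 0.98 / 2.4 x 100 = 40.8%


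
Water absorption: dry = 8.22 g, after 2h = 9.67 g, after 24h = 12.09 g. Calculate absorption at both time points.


2h absorption = 17.6%
24h absorption = 47.1%

WA (2h) = (9.67 - 8.22) / 8.22 x 100 = 17.6%
WA (24h) = (12.09 - 8.22) / 8.22 x 100 = 47.1%


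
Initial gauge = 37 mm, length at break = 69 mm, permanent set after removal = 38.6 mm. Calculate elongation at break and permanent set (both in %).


Elongation at break = (69 - 37) / 37 x 100 = 86.5%
Permanent set = (38.6 - 37) / 37 x 100 = 4.3%


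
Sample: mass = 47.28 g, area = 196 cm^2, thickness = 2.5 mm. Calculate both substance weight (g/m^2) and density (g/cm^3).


Substance weight = 2412.2 g/m^2
Density = 0.965 g/cm^3

SW = 47.28 / 196 x 10000 = 2412.2 g/m^2
Volume = 196 x 2.5 / 10 = 49.00 cm^3
Density = 47.28 / 49.00 = 0.965 g/cm^3


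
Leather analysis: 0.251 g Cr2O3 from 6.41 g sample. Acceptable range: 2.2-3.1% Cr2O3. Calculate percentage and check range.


Cr2O3% = 0.251 / 6.41 x 100 = 3.92%
Acceptable range: 2.2 to 3.1%
Within range: No


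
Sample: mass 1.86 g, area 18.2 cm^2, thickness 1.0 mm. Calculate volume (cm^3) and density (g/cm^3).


Volume = 1.820 cm^3
Density = 1.022 g/cm^3


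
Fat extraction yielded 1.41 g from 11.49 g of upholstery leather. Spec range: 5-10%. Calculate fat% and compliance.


Fat content = 12.3%
Compliant: No


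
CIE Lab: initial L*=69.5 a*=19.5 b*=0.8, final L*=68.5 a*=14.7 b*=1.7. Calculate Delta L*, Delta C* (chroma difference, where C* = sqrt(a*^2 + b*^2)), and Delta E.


Delta L* = -1.0
Delta C* = -4.72
Delta E = 4.98


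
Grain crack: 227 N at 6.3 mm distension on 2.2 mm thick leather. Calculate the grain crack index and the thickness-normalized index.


Crack index = 227 / 6.3 = 36.0 N/mm
Normalized = 36.0 / 2.2 = 16.4 N/mm per mm


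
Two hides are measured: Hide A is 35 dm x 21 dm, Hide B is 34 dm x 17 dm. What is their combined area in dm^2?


1313 dm^2

Hide A area = 35 x 21 = 735 dm^2
Hide B area = 34 x 17 = 578 dm^2
Total = 735 + 578 = 1313 dm^2


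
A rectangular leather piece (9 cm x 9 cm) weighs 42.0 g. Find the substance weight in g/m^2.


Area = 9 x 9 = 81 cm^2
SW = 42.0 / 81 x 10000 = 5185.2 g/m^2


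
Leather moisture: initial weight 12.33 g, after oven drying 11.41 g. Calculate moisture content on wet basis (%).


7.5%

Moisture = 12.33 - 11.41 = 0.92 g
MC = 0.92 / 12.33 x 100 = 7.5%


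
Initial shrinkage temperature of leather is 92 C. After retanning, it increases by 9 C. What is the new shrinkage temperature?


101 C

New Ts = 92 + 9 = 101 C


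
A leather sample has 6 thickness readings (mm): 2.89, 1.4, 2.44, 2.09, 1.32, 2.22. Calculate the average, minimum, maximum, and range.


Sum = 12.36
Average = 12.36 / 6 = 2.06 mm
Minimum = 1.32 mm
Maximum = 2.89 mm
Range = 2.89 - 1.32 = 1.57 mm


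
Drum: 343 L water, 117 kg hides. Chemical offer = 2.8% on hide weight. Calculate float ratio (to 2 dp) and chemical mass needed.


Float ratio = 2.93
Chemical needed = 3.276 kg

Float ratio = 343 / 117 = 2.93
Chemical = 117 x 2.8 / 100 = 3.276 kg


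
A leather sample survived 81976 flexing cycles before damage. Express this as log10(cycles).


4.91


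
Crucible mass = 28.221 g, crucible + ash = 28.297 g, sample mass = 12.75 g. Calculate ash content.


Ash mass = 0.076 g
Ash content = 0.60%

Ash mass = 28.297 - 28.221 = 0.076 g
Ash% = 0.076 / 12.75 x 100 = 0.60%


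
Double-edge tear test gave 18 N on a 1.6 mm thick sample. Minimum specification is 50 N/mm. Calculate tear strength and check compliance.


Tear strength = 18 / 1.6 = 11.3 N/mm
Required minimum = 50 N/mm
Compliant: No


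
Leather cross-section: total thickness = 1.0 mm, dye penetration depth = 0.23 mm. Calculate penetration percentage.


23.0%

Penetration% = 0.23 / 1.0 x 100
Penetration = 23.0%


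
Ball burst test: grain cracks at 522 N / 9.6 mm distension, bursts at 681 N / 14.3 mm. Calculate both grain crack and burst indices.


Crack index = 54.4 N/mm
Burst index = 47.6 N/mm

Crack index = 522 / 9.6 = 54.4 N/mm
Burst index = 681 / 14.3 = 47.6 N/mm


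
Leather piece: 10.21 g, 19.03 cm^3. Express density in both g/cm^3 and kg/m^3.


Density = 10.21 / 19.03 = 0.537 g/cm^3
Convert: 0.537 x 1000 = 537 kg/m^3


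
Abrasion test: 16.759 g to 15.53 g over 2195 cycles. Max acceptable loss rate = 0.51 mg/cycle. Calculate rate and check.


Rate = 0.560 mg/cycle
Passes: No


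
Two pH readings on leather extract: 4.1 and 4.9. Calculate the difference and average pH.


Difference = 0.8
Average pH = 4.50


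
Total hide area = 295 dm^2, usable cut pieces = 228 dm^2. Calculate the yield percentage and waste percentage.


Yield = 77.3%
Waste = 22.7%

Yield = 228 / 295 x 100 = 77.3%
Waste = 295 - 228 = 67 dm^2
Waste% = 100 - 77.3 = 22.7%


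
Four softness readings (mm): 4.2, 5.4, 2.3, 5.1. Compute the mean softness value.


Sum = 4.2 + 5.4 + 2.3 + 5.1
Mean = 17.0 / 4 = 4.25 mm


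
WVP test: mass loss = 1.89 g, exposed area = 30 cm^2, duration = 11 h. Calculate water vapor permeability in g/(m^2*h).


57.27 g/(m^2*h)


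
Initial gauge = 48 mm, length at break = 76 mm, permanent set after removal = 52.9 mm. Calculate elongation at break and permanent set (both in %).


Elongation at break = 58.3%
Permanent set = 10.2%

Elongation at break = (76 - 48) / 48 x 100 = 58.3%
Permanent set = (52.9 - 48) / 48 x 100 = 10.2%


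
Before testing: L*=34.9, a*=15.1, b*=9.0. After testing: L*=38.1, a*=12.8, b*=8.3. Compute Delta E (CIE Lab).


Delta E = 4.00

dL = 38.1 - 34.9 = 3.2
da = 12.8 - 15.1 = -2.3
db = 8.3 - 9.0 = -0.7
dE = sqrt((3.2)^2 + (-2.3)^2 + (-0.7)^2) = 4.00


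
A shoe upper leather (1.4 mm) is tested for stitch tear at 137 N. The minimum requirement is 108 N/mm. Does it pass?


STS = 97.9 N/mm
Passes: No

STS = 137 / 1.4 = 97.9 N/mm
Minimum required: 108 N/mm
Passes: No


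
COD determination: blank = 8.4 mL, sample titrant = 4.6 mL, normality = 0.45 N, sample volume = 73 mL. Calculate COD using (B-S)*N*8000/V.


187.4 mg/L


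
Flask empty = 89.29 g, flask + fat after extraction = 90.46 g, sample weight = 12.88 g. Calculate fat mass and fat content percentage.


Fat mass = 90.46 - 89.29 = 1.17 g
Fat% = 1.17 / 12.88 x 100 = 9.1%


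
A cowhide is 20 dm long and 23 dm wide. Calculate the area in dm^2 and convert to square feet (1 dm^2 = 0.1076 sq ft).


Area = 20 x 23 = 460 dm^2
Conversion: 460 x 0.1076 = 49.50 sq ft


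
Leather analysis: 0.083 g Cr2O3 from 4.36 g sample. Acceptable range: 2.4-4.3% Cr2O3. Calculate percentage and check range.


Cr2O3 = 1.90%
Within range: No

Cr2O3% = 0.083 / 4.36 x 100 = 1.90%
Acceptable range: 2.4 to 4.3%
Within range: No


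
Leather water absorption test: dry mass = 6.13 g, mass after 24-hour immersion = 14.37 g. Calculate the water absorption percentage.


Water absorbed = 14.37 - 6.13 = 8.24 g
WA% = 8.24 / 6.13 x 100 = 134.4%


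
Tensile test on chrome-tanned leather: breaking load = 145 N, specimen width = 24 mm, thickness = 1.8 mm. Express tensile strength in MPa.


Cross-section = 24 x 1.8 = 43.2 mm^2
TS = 145 / 43.2 = 3.36 MPa
(1 N/mm^2 = 1 MPa)


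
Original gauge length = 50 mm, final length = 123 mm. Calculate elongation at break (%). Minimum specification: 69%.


Extension = 123 - 50 = 73 mm
Elongation = 73 / 50 x 100 = 146.0%
Minimum required: 69%
Meets specification: Yes


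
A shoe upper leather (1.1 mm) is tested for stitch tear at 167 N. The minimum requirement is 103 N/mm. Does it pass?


STS = 151.8 N/mm
Passes: Yes

STS = 167 / 1.1 = 151.8 N/mm
Minimum required: 103 N/mm
Passes: Yes


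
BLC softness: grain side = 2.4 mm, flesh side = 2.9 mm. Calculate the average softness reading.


2.65 mm


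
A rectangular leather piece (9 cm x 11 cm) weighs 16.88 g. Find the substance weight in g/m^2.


1705.1 g/m^2


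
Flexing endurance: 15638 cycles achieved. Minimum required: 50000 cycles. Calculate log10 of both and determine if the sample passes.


Achieved: log10 = 4.19
Required: log10 = 4.70
Passes: No


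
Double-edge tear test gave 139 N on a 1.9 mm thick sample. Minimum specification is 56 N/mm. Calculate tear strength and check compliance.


Tear strength = 73.2 N/mm
Compliant: Yes

Tear strength = 139 / 1.9 = 73.2 N/mm
Required minimum = 56 N/mm
Compliant: Yes


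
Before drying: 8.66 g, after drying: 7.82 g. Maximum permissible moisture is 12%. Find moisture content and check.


Moisture content = 9.7%
Acceptable: Yes


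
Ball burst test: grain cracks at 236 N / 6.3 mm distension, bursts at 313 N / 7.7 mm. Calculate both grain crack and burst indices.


Crack index = 37.5 N/mm
Burst index = 40.6 N/mm


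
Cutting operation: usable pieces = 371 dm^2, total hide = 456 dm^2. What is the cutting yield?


Yield = usable / total x 100
Yield = 371 / 456 x 100 = 81.4%


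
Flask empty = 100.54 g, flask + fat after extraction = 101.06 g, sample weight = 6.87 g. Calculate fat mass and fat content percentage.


Fat mass = 0.52 g
Fat content = 7.6%
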